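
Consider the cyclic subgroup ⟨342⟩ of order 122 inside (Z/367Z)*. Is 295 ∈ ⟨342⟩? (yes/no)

yes

295 ∈ ⟨342⟩ iff 295^122 ≡ 1 (mod 367), since |⟨342⟩| = 122.
295^122 mod 367 = 1.
Since 1 = 1, 295 lies in the subgroup.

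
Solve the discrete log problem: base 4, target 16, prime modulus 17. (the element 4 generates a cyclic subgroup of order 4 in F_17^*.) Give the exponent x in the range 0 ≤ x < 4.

Successive powers of 4 modulo 17:
  4^0=1  4^1=4  4^2=16
So 4^2 ≡ 16 (mod 17), giving x = 2.

2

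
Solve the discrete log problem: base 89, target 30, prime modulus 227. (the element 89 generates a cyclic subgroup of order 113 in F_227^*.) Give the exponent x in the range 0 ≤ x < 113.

Baby-step giant-step with m = ceil(sqrt(113)) = 11.
Baby table (89^j mod 227 for j=0..10):
  0:1  1:89  2:203  3:134  4:122  5:189  6:23  7:4
  8:129  9:131  10:82
Giant step factor: 89^(-11) ≡ 207 (mod 227).
Scan 30·207^i mod 227 for i = 0, 1, …:
  i=0: 30   i=1: 81   i=2: 196   i=3: 166
  i=4: 85   i=5: 116   i=6: 177   i=7: 92
  i=8: 203
Match at i=8, j=2: x = 8·11 + 2 = 90.

90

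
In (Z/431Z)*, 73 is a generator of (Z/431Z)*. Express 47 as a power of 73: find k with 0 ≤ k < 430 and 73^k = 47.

145

Baby-step giant-step with m = ceil(sqrt(430)) = 21.
Baby table (73^j mod 431 for j=0..20):
  0:1  1:73  2:157  3:255  4:82  5:383  6:375  7:222
  8:259  9:374  10:149  11:102  12:119  13:67  14:150  15:175
  16:276  17:322  18:232  19:127  20:220
Giant step factor: 73^(-21) ≡ 267 (mod 431).
Scan 47·267^i mod 431 for i = 0, 1, …:
  i=0: 47   i=1: 50   i=2: 420   i=3: 80
  i=4: 241   i=5: 128   i=6: 127
Match at i=6, j=19: k = 6·21 + 19 = 145.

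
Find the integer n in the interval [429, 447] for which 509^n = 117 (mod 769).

Compute 509^429 mod 769 = 116, then multiply by 509 repeatedly:
  509^429=116  509^430=600  509^431=107  509^432=633  509^433=755
  509^434=564  509^435=239  509^436=149  509^437=479  509^438=38
  509^439=117
Found 117 at exponent 439.

439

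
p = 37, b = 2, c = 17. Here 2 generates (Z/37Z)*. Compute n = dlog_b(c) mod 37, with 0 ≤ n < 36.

7

Successive powers of 2 modulo 37:
  2^0=1  2^1=2  2^2=4  2^3=8  2^4=16  2^5=32
  2^6=27  2^7=17
So 2^7 ≡ 17 (mod 37), giving n = 7.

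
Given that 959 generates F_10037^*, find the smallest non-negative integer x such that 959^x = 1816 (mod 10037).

8221

Baby-step giant-step with m = ceil(sqrt(10036)) = 101.
Baby table (959^j mod 10037 for j=0..100):
  0:1  1:959  2:6314  3:2815  4:9669  5:8420  6:5032  7:7928
  8:4943  9:2873  10:5069  11:3263  12:7710  13:6658  14:1490  15:3656
  16:3191  17:8921  18:3715  19:9587  20:41  21:9208  22:7949  23:5008
  24:4986  25:3962  26:5572  27:3864  28:1923  29:7386  30:7089  31:3302
  32:4963  33:1979  34:868  35:9378  36:350  37:4429  38:1760  39:1624
  40:1681  41:6159  42:4725  43:4588  44:3686  45:1850  46:7638  47:7869
  48:8584  49:1716  50:9613  51:4901  52:2743  53:843  54:5477  55:3092
  56:4313  57:923  58:1901  59:6362  60:8699  61:1594  62:3022  63:7442
  64:571  65:5591  66:2011  67:1445  68:649  69:97  70:2690  71:201
  72:2056  73:4452  74:3743  75:6328  76:6204  77:7732  78:7682  79:9917
  80:5364  81:5132  82:3458  83:4012  84:3337  85:8417  86:2155  87:9060
  88:6535  89:3977  90:9920  91:8241  92:4000  93:1866  94:2908  95:8523
  96:3439  97:5865  98:3815  99:5117  100:9147
Giant step factor: 959^(-101) ≡ 9982 (mod 10037).
Scan 1816·9982^i mod 10037 for i = 0, 1, …:
  i=0: 1816   i=1: 490   i=2: 3161   i=3: 6811
  i=4: 6801   i=5: 7351   i=6: 7212   i=7: 4820
  i=8: 5899   i=9: 6776     …   i=80: 8729
  i=81: 1681
Match at i=81, j=40: x = 81·101 + 40 = 8221.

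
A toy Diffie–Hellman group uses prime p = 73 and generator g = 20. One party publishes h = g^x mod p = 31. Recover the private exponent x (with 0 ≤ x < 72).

Baby-step giant-step with m = ceil(sqrt(72)) = 9.
Baby table (20^j mod 73 for j=0..8):
  0:1  1:20  2:35  3:43  4:57  5:45  6:24  7:42
  8:37
Giant step factor: 20^(-9) ≡ 22 (mod 73).
Scan 31·22^i mod 73 for i = 0, 1, …:
  i=0: 31   i=1: 25   i=2: 39   i=3: 55
  i=4: 42
Match at i=4, j=7: x = 4·9 + 7 = 43.

43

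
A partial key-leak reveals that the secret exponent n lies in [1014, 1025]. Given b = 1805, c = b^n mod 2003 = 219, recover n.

Compute 1805^1014 mod 2003 = 219, then multiply by 1805 repeatedly:
  1805^1014=219
Found 219 at exponent 1014.

1014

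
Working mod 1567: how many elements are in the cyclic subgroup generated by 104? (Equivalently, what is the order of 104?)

522

The order of 104 must divide p − 1 = 1566 = 2 · 3^3 · 29.
Divisors: 1, 2, 3, 6, 9, 18, 27, 29, 54, 58, 87, 174, 261, 522, 783, 1566.
Check each in increasing order: 104^1 ≡ 104;  104^2 ≡ 1414;  104^3 ≡ 1325;  104^6 ≡ 585;  104^9 ≡ 1027;  104^18 ≡ 138;  104^27 ≡ 696;  104^29 ≡ 68;  104^54 ≡ 213;  104^58 ≡ 1490;  104^87 ≡ 1032;  104^174 ≡ 1031;  104^261 ≡ 1566;  104^522 ≡ 1.
Smallest exponent giving 1 is 522.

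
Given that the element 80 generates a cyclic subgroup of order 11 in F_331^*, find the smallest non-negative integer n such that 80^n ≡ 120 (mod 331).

Successive powers of 80 modulo 331:
  80^0=1  80^1=80  80^2=111  80^3=274  80^4=74  80^5=293
  80^6=270  80^7=85  80^8=180  80^9=167  80^10=120
So 80^10 ≡ 120 (mod 331), giving n = 10.

10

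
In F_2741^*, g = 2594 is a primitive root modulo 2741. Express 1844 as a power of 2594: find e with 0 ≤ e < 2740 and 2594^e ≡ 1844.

Baby-step giant-step with m = ceil(sqrt(2740)) = 53.
Baby table (2594^j mod 2741 for j=0..52):
  0:1  1:2594  2:2422  3:296  4:344  5:1511  6:2645  7:407
  8:473  9:1735  10:2609  11:217  12:993  13:2043  14:1189  15:641
  16:1708  17:1096  18:607  19:1224  20:978  21:1507  22:492  23:1683
  24:2030  25:359  26:2047  27:601  28:2106  29:151  30:2472  31:1169
  32:840  33:2606  34:658  35:1950  36:1155  37:157  38:1590  39:1996
  40:2616  41:1929  42:1501  43:1374  44:856  45:254  46:1036  47:1204
  48:1177  49:2405  50:54  51:285  52:1961
Giant step factor: 2594^(-53) ≡ 884 (mod 2741).
Scan 1844·884^i mod 2741 for i = 0, 1, …:
  i=0: 1844   i=1: 1942   i=2: 862   i=3: 10
  i=4: 617   i=5: 2710   i=6: 6   i=7: 2563
  i=8: 1626   i=9: 1100     …   i=45: 1685
  i=46: 1177
Match at i=46, j=48: e = 46·53 + 48 = 2486.

2486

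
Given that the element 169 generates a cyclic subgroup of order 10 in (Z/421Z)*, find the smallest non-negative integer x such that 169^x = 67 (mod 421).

7

Successive powers of 169 modulo 421:
  169^0=1  169^1=169  169^2=354  169^3=44  169^4=279  169^5=420
  169^6=252  169^7=67
So 169^7 ≡ 67 (mod 421), giving x = 7.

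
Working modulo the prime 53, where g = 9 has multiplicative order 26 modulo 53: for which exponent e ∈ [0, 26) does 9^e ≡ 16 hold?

20

Successive powers of 9 modulo 53:
  9^0=1  9^1=9  9^2=28  9^3=40  9^4=42  9^5=7
  9^6=10  9^7=37  9^8=15  9^9=29  9^10=49  9^11=17
  9^12=47  9^13=52  9^14=44  9^15=25  9^16=13  9^17=11
  9^18=46  9^19=43  9^20=16
So 9^20 ≡ 16 (mod 53), giving e = 20.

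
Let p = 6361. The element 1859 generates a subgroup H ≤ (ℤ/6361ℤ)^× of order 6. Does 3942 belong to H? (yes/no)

3942 ∈ ⟨1859⟩ iff 3942^6 ≡ 1 (mod 6361), since |⟨1859⟩| = 6.
3942^6 mod 6361 = 2542.
Since 2542 ≠ 1, 3942 does not lie in the subgroup.

no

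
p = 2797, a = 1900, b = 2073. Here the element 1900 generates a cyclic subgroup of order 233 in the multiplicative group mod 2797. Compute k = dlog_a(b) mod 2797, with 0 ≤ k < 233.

Baby-step giant-step with m = ceil(sqrt(233)) = 16.
Baby table (1900^j mod 2797 for j=0..15):
  0:1  1:1900  2:1870  3:810  4:650  5:1523  6:1602  7:664
  8:153  9:2609  10:816  11:862  12:1555  13:868  14:1767  15:900
Giant step factor: 1900^(-16) ≡ 991 (mod 2797).
Scan 2073·991^i mod 2797 for i = 0, 1, …:
  i=0: 2073   i=1: 1345   i=2: 1523
Match at i=2, j=5: k = 2·16 + 5 = 37.

37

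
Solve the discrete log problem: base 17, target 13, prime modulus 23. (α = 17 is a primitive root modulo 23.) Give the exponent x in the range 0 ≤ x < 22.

Successive powers of 17 modulo 23:
  17^0=1  17^1=17  17^2=13
So 17^2 ≡ 13 (mod 23), giving x = 2.

2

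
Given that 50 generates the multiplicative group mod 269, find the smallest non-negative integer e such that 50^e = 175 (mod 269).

Baby-step giant-step with m = ceil(sqrt(268)) = 17.
Baby table (50^j mod 269 for j=0..16):
  0:1  1:50  2:79  3:184  4:54  5:10  6:231  7:252
  8:226  9:2  10:100  11:158  12:99  13:108  14:20  15:193
  16:235
Giant step factor: 50^(-17) ≡ 147 (mod 269).
Scan 175·147^i mod 269 for i = 0, 1, …:
  i=0: 175   i=1: 170   i=2: 242   i=3: 66
  i=4: 18   i=5: 225   i=6: 257   i=7: 119
  i=8: 8   i=9: 100
Match at i=9, j=10: e = 9·17 + 10 = 163.

163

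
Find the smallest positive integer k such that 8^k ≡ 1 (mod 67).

The order of 8 must divide p − 1 = 66 = 2 · 3 · 11.
Divisors: 1, 2, 3, 6, 11, 22, 33, 66.
Check each in increasing order: 8^1 ≡ 8;  8^2 ≡ 64;  8^3 ≡ 43;  8^6 ≡ 40;  8^11 ≡ 66;  8^22 ≡ 1.
Smallest exponent giving 1 is 22.

22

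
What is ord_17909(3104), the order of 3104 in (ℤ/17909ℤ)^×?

17908

The order of 3104 must divide p − 1 = 17908 = 2^2 · 11^2 · 37.
Divisors: 1, 2, 4, 11, 22, 37, 44, 74, 121, 148, 242, 407, 484, 814, 1628, 4477, 8954, 17908.
Check each in increasing order: 3104^1 ≡ 3104;  3104^2 ≡ 17683;  3104^4 ≡ 15258;  3104^11 ≡ 997;  3104^22 ≡ 9014;  3104^37 ≡ 6587;  3104^44 ≡ 16972;  3104^74 ≡ 12971;  3104^121 ≡ 12549;  3104^148 ≡ 9695;  3104^242 ≡ 3564;  3104^407 ≡ 4432;  3104^484 ≡ 4615;  3104^814 ≡ 14360;  3104^1628 ≡ 5374;  3104^4477 ≡ 10422;  3104^8954 ≡ 17908;  3104^17908 ≡ 1.
Smallest exponent giving 1 is 17908.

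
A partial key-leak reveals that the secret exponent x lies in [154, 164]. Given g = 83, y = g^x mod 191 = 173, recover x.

161

Compute 83^154 mod 191 = 64, then multiply by 83 repeatedly:
  83^154=64  83^155=155  83^156=68  83^157=105  83^158=120
  83^159=28  83^160=32  83^161=173
Found 173 at exponent 161.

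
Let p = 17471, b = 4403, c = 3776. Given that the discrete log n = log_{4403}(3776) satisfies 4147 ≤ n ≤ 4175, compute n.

4171

Compute 4403^4147 mod 17471 = 4754, then multiply by 4403 repeatedly:
  4403^4147=4754  4403^4148=1604  4403^4149=4128  4403^4150=5744  4403^4151=10295
  4403^4152=9111  4403^4153=2317  4403^4154=16158  4403^4155=1762  4403^4156=962
  4403^4157=7704  4403^4158=9501  4403^4159=7329  4403^4160=650  4403^4161=14177
  4403^4162=14919  4403^4163=14868  4403^4164=17438  4403^4165=11940  4403^4166=1581
  4403^4167=7685  4403^4168=13199  4403^4169=6651  4403^4170=2957  4403^4171=3776
Found 3776 at exponent 4171.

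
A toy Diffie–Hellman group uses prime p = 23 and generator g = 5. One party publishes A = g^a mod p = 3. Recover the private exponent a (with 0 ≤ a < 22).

16

Successive powers of 5 modulo 23:
  5^0=1  5^1=5  5^2=2  5^3=10  5^4=4  5^5=20
  5^6=8  5^7=17  5^8=16  5^9=11  5^10=9  5^11=22
  5^12=18  5^13=21  5^14=13  5^15=19  5^16=3
So 5^16 ≡ 3 (mod 23), giving a = 16.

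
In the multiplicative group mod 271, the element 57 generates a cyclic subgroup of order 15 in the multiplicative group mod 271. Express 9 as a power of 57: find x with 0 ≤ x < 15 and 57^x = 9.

Successive powers of 57 modulo 271:
  57^0=1  57^1=57  57^2=268  57^3=100  57^4=9
So 57^4 ≡ 9 (mod 271), giving x = 4.

4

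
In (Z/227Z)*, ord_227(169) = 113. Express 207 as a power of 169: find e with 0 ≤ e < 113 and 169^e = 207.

14

Successive powers of 169 modulo 227:
  169^0=1  169^1=169  169^2=186  169^3=108  169^4=92  169^5=112
  169^6=87  169^7=175  169^8=65  169^9=89  169^10=59  169^11=210
  169^12=78  169^13=16  169^14=207
So 169^14 ≡ 207 (mod 227), giving e = 14.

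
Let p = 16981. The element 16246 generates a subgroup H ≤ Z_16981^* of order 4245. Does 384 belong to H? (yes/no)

no

384 ∈ ⟨16246⟩ iff 384^4245 ≡ 1 (mod 16981), since |⟨16246⟩| = 4245.
384^4245 mod 16981 = 13193.
Since 13193 ≠ 1, 384 does not lie in the subgroup.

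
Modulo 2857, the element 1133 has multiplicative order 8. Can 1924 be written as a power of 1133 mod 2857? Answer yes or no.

yes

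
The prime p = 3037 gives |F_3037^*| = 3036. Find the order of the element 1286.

3036

The order of 1286 must divide p − 1 = 3036 = 2^2 · 3 · 11 · 23.
Divisors: 1, 2, 3, 4, 6, 11, 12, 22, 23, 33, 44, 46, 66, 69, 92, 132, 138, 253, 276, 506, 759, 1012, 1518, 3036.
Check each in increasing order: 1286^1 ≡ 1286;  1286^2 ≡ 1668;  1286^3 ≡ 926;  1286^4 ≡ 332;  1286^6 ≡ 1042;  1286^11 ≡ 2965;  1286^12 ≡ 1555;  1286^22 ≡ 2147;  1286^23 ≡ 409;  1286^33 ≡ 303;  1286^44 ≡ 2480;  1286^46 ≡ 246;  1286^66 ≡ 699;  1286^69 ≡ 393;  1286^92 ≡ 2813;  1286^132 ≡ 2681;  1286^138 ≡ 2599;  1286^253 ≡ 2964;  1286^276 ≡ 513;  1286^506 ≡ 2292;  1286^759 ≡ 2756;  1286^1012 ≡ 2291;  1286^1518 ≡ 3036;  1286^3036 ≡ 1.
Smallest exponent giving 1 is 3036.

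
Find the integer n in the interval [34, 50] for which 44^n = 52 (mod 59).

49

Compute 44^34 mod 59 = 45, then multiply by 44 repeatedly:
  44^34=45  44^35=33  44^36=36  44^37=50  44^38=17
  44^39=40  44^40=49  44^41=32  44^42=51  44^43=2
  44^44=29  44^45=37  44^46=35  44^47=6  44^48=28
  44^49=52
Found 52 at exponent 49.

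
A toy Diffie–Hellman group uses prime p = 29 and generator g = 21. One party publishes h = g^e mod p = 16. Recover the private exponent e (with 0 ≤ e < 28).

20

Successive powers of 21 modulo 29:
  21^0=1  21^1=21  21^2=6  21^3=10  21^4=7  21^5=2
  21^6=13  21^7=12  21^8=20  21^9=14  21^10=4  21^11=26
  21^12=24  21^13=11  21^14=28  21^15=8  21^16=23  21^17=19
  21^18=22  21^19=27  21^20=16
So 21^20 ≡ 16 (mod 29), giving e = 20.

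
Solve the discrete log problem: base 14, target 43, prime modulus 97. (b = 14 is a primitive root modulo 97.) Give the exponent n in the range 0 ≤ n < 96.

Baby-step giant-step with m = ceil(sqrt(96)) = 10.
Baby table (14^j mod 97 for j=0..9):
  0:1  1:14  2:2  3:28  4:4  5:56  6:8  7:15
  8:16  9:30
Giant step factor: 14^(-10) ≡ 94 (mod 97).
Scan 43·94^i mod 97 for i = 0, 1, …:
  i=0: 43   i=1: 65   i=2: 96   i=3: 3
  i=4: 88   i=5: 27   i=6: 16
Match at i=6, j=8: n = 6·10 + 8 = 68.

68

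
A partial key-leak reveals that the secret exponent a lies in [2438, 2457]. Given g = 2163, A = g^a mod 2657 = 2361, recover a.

Compute 2163^2438 mod 2657 = 2361, then multiply by 2163 repeatedly:
  2163^2438=2361
Found 2361 at exponent 2438.

2438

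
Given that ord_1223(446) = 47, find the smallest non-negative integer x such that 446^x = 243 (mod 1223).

30

Successive powers of 446 modulo 1223:
  446^0=1  446^1=446  446^2=790  446^3=116  446^4=370  446^5=1138
  446^6=3  446^7=115  446^8=1147  446^9=348  446^10=1110  446^11=968
  446^12=9  446^13=345  446^14=995  446^15=1044  446^16=884  446^17=458
  446^18=27  446^19=1035  446^20=539  446^21=686  446^22=206  446^23=151
  446^24=81  446^25=659  446^26=394  446^27=835  446^28=618  446^29=453
  446^30=243
So 446^30 ≡ 243 (mod 1223), giving x = 30.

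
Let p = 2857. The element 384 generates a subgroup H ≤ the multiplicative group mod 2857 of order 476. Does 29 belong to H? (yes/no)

no

29 ∈ ⟨384⟩ iff 29^476 ≡ 1 (mod 2857), since |⟨384⟩| = 476.
29^476 mod 2857 = 2507.
Since 2507 ≠ 1, 29 does not lie in the subgroup.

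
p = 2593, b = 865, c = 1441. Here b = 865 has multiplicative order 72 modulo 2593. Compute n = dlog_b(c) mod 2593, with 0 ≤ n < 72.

Successive powers of 865 modulo 2593:
  865^0=1  865^1=865  865^2=1441
So 865^2 ≡ 1441 (mod 2593), giving n = 2.

2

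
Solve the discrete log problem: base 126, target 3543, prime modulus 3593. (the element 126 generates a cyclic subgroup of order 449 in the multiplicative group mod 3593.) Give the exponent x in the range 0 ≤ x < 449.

193

Baby-step giant-step with m = ceil(sqrt(449)) = 22.
Baby table (126^j mod 3593 for j=0..21):
  0:1  1:126  2:1504  3:2668  4:2019  5:2884  6:491  7:785
  8:1899  9:2136  10:3254  11:402  12:350  13:984  14:1822  15:3213
  16:2422  17:3360  18:2979  19:1682  20:3538  21:256
Giant step factor: 126^(-22) ≡ 621 (mod 3593).
Scan 3543·621^i mod 3593 for i = 0, 1, …:
  i=0: 3543   i=1: 1287   i=2: 1581   i=3: 912
  i=4: 2251   i=5: 194   i=6: 1905   i=7: 908
  i=8: 3360
Match at i=8, j=17: x = 8·22 + 17 = 193.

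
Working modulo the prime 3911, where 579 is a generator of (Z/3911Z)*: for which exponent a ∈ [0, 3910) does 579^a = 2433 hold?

Baby-step giant-step with m = ceil(sqrt(3910)) = 63.
Baby table (579^j mod 3911 for j=0..62):
  0:1  1:579  2:2806  3:1609  4:793  5:1560  6:3710  7:951
  8:3089  9:1204  10:958  11:3231  12:1291  13:488  14:960  15:478
  16:2992  17:3706  18:2546  19:3598  20:2590  21:1697  22:902  23:2095
  24:595  25:337  26:3484  27:3071  28:2515  29:1293  30:1646  31:2661
  32:3696  33:667  34:2915  35:2144  36:1589  37:946  38:194  39:2818
  40:735  41:3177  42:1313  43:1493  44:116  45:677  46:883  47:2827
  48:2035  49:1054  50:150  51:808  52:2423  53:2779  54:1620  55:3251
  56:1138  57:1854  58:1852  59:694  60:2904  61:3597  62:2011
Giant step factor: 579^(-63) ≡ 663 (mod 3911).
Scan 2433·663^i mod 3911 for i = 0, 1, …:
  i=0: 2433   i=1: 1747   i=2: 605   i=3: 2193
  i=4: 2978   i=5: 3270   i=6: 1316   i=7: 355
  i=8: 705   i=9: 2006     …   i=47: 1660
  i=48: 1589
Match at i=48, j=36: a = 48·63 + 36 = 3060.

3060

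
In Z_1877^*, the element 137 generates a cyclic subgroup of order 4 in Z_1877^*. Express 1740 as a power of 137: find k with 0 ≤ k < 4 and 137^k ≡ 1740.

Successive powers of 137 modulo 1877:
  137^0=1  137^1=137  137^2=1876  137^3=1740
So 137^3 ≡ 1740 (mod 1877), giving k = 3.

3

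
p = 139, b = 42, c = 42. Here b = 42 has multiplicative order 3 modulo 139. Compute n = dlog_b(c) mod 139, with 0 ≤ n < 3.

1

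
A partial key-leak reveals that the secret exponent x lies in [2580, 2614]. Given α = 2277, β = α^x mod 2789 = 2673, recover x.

2588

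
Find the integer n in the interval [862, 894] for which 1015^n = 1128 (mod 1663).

888

Compute 1015^862 mod 1663 = 839, then multiply by 1015 repeatedly:
  1015^862=839  1015^863=129  1015^864=1221  1015^865=380  1015^866=1547
  1015^867=333  1015^868=406  1015^869=1329  1015^870=242  1015^871=1169
  1015^872=816  1015^873=66  1015^874=470  1015^875=1432  1015^876=18
  1015^877=1640  1015^878=1600  1015^879=912  1015^880=1052  1015^881=134
  1015^882=1307  1015^883=1194  1015^884=1246  1015^885=810  1015^886=628
  1015^887=491  1015^888=1128
Found 1128 at exponent 888.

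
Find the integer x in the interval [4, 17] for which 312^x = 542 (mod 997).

8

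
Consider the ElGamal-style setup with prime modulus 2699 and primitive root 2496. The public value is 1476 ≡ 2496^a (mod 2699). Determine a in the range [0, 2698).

Baby-step giant-step with m = ceil(sqrt(2698)) = 52.
Baby table (2496^j mod 2699 for j=0..51):
  0:1  1:2496  2:724  3:1473  4:570  5:347  6:2432  7:221
  8:1020  9:763  10:1653  11:1816  12:1115  13:371  14:259  15:1403
  16:1285  17:948  18:1884  19:806  20:1021  21:560  22:2377  23:590
  24:1685  25:718  26:2691  27:1624  28:2305  29:1711  30:838  31:2622
  32:2136  33:931  34:2636  35:1993  36:271  37:1666  38:1876  39:2430
  40:627  41:2271  42:516  43:513  44:1122  45:1649  46:2628  47:918
  48:2576  49:678  50:15  51:2353
Giant step factor: 2496^(-52) ≡ 1223 (mod 2699).
Scan 1476·1223^i mod 2699 for i = 0, 1, …:
  i=0: 1476   i=1: 2216   i=2: 372   i=3: 1524
  i=4: 1542   i=5: 1964   i=6: 2561   i=7: 1263
  i=8: 821   i=9: 55     …   i=23: 208
  i=24: 678
Match at i=24, j=49: a = 24·52 + 49 = 1297.

1297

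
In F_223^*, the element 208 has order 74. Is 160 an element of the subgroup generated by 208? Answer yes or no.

160 ∈ ⟨208⟩ iff 160^74 ≡ 1 (mod 223), since |⟨208⟩| = 74.
160^74 mod 223 = 39.
Since 39 ≠ 1, 160 does not lie in the subgroup.

no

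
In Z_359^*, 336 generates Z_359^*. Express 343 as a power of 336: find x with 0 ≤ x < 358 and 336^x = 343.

163

Baby-step giant-step with m = ceil(sqrt(358)) = 19.
Baby table (336^j mod 359 for j=0..18):
  0:1  1:336  2:170  3:39  4:180  5:168  6:85  7:199
  8:90  9:84  10:222  11:279  12:45  13:42  14:111  15:319
  16:202  17:21  18:235
Giant step factor: 336^(-19) ≡ 341 (mod 359).
Scan 343·341^i mod 359 for i = 0, 1, …:
  i=0: 343   i=1: 288   i=2: 201   i=3: 331
  i=4: 145   i=5: 262   i=6: 310   i=7: 164
  i=8: 279
Match at i=8, j=11: x = 8·19 + 11 = 163.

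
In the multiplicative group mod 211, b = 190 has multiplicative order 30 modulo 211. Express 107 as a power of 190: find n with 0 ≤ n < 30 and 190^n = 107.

6

Successive powers of 190 modulo 211:
  190^0=1  190^1=190  190^2=19  190^3=23  190^4=150  190^5=15
  190^6=107
So 190^6 ≡ 107 (mod 211), giving n = 6.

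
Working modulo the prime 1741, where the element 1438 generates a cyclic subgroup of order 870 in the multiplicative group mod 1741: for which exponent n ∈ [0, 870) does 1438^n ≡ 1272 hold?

Baby-step giant-step with m = ceil(sqrt(870)) = 30.
Baby table (1438^j mod 1741 for j=0..29):
  0:1  1:1438  2:1277  3:1312  4:1153  5:582  6:1236  7:1548
  8:1026  9:761  10:970  11:319  12:839  13:1710  14:688  15:456
  16:1112  17:818  18:1109  19:1727  20:760  21:1273  22:783  23:1268
  24:557  25:106  26:961  27:1305  28:1533  29:348
Giant step factor: 1438^(-30) ≡ 23 (mod 1741).
Scan 1272·23^i mod 1741 for i = 0, 1, …:
  i=0: 1272   i=1: 1400   i=2: 862   i=3: 675
  i=4: 1597   i=5: 170   i=6: 428   i=7: 1139
  i=8: 82   i=9: 145   i=10: 1594   i=11: 101
  i=12: 582
Match at i=12, j=5: n = 12·30 + 5 = 365.

365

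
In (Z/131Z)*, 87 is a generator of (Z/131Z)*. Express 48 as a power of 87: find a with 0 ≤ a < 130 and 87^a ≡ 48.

82

Baby-step giant-step with m = ceil(sqrt(130)) = 12.
Baby table (87^j mod 131 for j=0..11):
  0:1  1:87  2:102  3:97  4:55  5:69  6:108  7:95
  8:12  9:127  10:45  11:116
Giant step factor: 87^(-12) ≡ 105 (mod 131).
Scan 48·105^i mod 131 for i = 0, 1, …:
  i=0: 48   i=1: 62   i=2: 91   i=3: 123
  i=4: 77   i=5: 94   i=6: 45
Match at i=6, j=10: a = 6·12 + 10 = 82.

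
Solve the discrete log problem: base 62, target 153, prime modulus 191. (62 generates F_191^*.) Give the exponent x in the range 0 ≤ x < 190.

90

Baby-step giant-step with m = ceil(sqrt(190)) = 14.
Baby table (62^j mod 191 for j=0..13):
  0:1  1:62  2:24  3:151  4:3  5:186  6:72  7:71
  8:9  9:176  10:25  11:22  12:27  13:146
Giant step factor: 62^(-14) ≡ 163 (mod 191).
Scan 153·163^i mod 191 for i = 0, 1, …:
  i=0: 153   i=1: 109   i=2: 4   i=3: 79
  i=4: 80   i=5: 52   i=6: 72
Match at i=6, j=6: x = 6·14 + 6 = 90.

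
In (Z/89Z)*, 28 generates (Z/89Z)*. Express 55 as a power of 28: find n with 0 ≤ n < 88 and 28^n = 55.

Baby-step giant-step with m = ceil(sqrt(88)) = 10.
Baby table (28^j mod 89 for j=0..9):
  0:1  1:28  2:72  3:58  4:22  5:82  6:71  7:30
  8:39  9:24
Giant step factor: 28^(-10) ≡ 20 (mod 89).
Scan 55·20^i mod 89 for i = 0, 1, …:
  i=0: 55   i=1: 32   i=2: 17   i=3: 73
  i=4: 36   i=5: 8   i=6: 71
Match at i=6, j=6: n = 6·10 + 6 = 66.

66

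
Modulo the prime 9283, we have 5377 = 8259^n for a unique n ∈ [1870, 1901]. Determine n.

1896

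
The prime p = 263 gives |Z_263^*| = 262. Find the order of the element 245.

262

The order of 245 must divide p − 1 = 262 = 2 · 131.
Divisors: 1, 2, 131, 262.
Check each in increasing order: 245^1 ≡ 245;  245^2 ≡ 61;  245^131 ≡ 262;  245^262 ≡ 1.
Smallest exponent giving 1 is 262.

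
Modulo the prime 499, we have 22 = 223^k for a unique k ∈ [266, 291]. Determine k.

280

Compute 223^266 mod 499 = 439, then multiply by 223 repeatedly:
  223^266=439  223^267=93  223^268=280  223^269=65  223^270=24
  223^271=362  223^272=387  223^273=473  223^274=190  223^275=454
  223^276=444  223^277=210  223^278=423  223^279=18  223^280=22
Found 22 at exponent 280.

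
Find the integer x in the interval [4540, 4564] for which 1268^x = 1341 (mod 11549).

4556

Compute 1268^4540 mod 11549 = 1064, then multiply by 1268 repeatedly:
  1268^4540=1064  1268^4541=9468  1268^4542=6013  1268^4543=2144  1268^4544=4577
  1268^4545=6038  1268^4546=10746  1268^4547=9657  1268^4548=3136  1268^4549=3592
  1268^4550=4350  1268^4551=6927  1268^4552=6196  1268^4553=3208  1268^4554=2496
  1268^4555=502  1268^4556=1341
Found 1341 at exponent 4556.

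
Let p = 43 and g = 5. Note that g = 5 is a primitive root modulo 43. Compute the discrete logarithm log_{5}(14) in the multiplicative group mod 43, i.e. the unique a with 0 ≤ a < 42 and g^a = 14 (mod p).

26

Successive powers of 5 modulo 43:
  5^0=1  5^1=5  5^2=25  5^3=39  5^4=23  5^5=29
  5^6=16  5^7=37  5^8=13  5^9=22  5^10=24  5^11=34
  5^12=41  5^13=33  5^14=36  5^15=8  5^16=40  5^17=28
  5^18=11  5^19=12  5^20=17  5^21=42  5^22=38  5^23=18
  5^24=4  5^25=20  5^26=14
So 5^26 ≡ 14 (mod 43), giving a = 26.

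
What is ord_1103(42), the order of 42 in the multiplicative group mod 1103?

The order of 42 must divide p − 1 = 1102 = 2 · 19 · 29.
Divisors: 1, 2, 19, 29, 38, 58, 551, 1102.
Check each in increasing order: 42^1 ≡ 42;  42^2 ≡ 661;  42^19 ≡ 1095;  42^29 ≡ 483;  42^38 ≡ 64;  42^58 ≡ 556;  42^551 ≡ 1102;  42^1102 ≡ 1.
Smallest exponent giving 1 is 1102.

1102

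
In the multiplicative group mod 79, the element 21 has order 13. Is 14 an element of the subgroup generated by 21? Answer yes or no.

no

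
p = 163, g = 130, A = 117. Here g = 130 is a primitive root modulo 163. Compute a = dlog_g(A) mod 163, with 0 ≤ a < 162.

115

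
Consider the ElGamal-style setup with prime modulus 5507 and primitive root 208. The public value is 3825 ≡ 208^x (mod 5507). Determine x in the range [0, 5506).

2674

Baby-step giant-step with m = ceil(sqrt(5506)) = 75.
Baby table (208^j mod 5507 for j=0..74):
  0:1  1:208  2:4715  3:474  4:4973  5:4575  6:4396  7:206
  8:4299  9:2058  10:4025  11:136  12:753  13:2428  14:3887  15:4474
  16:5416  17:3100  18:481  19:922  20:4538  21:2207  22:1975  23:3282
  24:5295  25:5467  26:2694  27:4145  28:3068  29:4839  30:4238  31:384
  32:2774  33:4264  34:285  35:4210  36:67  37:2922  38:2006  39:4223
  40:2771  41:3640  42:2661  43:2788  44:1669  45:211  46:5339  47:3605
  48:888  49:2973  50:1600  51:2380  52:4917  53:3941  54:4692  55:1197
  56:1161  57:4687  58:157  59:5121  60:2317  61:2827  62:4274  63:2365
  64:1797  65:4807  66:3089  67:3700  68:4127  69:4831  70:2574  71:1213
  72:4489  73:3029  74:2234
Giant step factor: 208^(-75) ≡ 4960 (mod 5507).
Scan 3825·4960^i mod 5507 for i = 0, 1, …:
  i=0: 3825   i=1: 385   i=2: 4178   i=3: 39
  i=4: 695   i=5: 5325   i=6: 428   i=7: 2685
  i=8: 1674   i=9: 3991     …   i=34: 357
  i=35: 2973
Match at i=35, j=49: x = 35·75 + 49 = 2674.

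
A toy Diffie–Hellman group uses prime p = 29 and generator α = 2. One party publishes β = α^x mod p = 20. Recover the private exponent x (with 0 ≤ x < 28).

Successive powers of 2 modulo 29:
  2^0=1  2^1=2  2^2=4  2^3=8  2^4=16  2^5=3
  2^6=6  2^7=12  2^8=24  2^9=19  2^10=9  2^11=18
  2^12=7  2^13=14  2^14=28  2^15=27  2^16=25  2^17=21
  2^18=13  2^19=26  2^20=23  2^21=17  2^22=5  2^23=10
  2^24=20
So 2^24 ≡ 20 (mod 29), giving x = 24.

24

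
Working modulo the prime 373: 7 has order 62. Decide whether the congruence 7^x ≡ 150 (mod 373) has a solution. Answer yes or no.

no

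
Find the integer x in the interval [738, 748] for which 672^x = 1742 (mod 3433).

742

Compute 672^738 mod 3433 = 2083, then multiply by 672 repeatedly:
  672^738=2083  672^739=2545  672^740=606  672^741=2138  672^742=1742
Found 1742 at exponent 742.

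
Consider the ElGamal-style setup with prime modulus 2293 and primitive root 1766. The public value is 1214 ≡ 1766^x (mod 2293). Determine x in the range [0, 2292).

1278

Baby-step giant-step with m = ceil(sqrt(2292)) = 48.
Baby table (1766^j mod 2293 for j=0..47):
  0:1  1:1766  2:276  3:1300  4:507  5:1092  6:59  7:1009
  8:233  9:1031  10:104  11:224  12:1188  13:2206  14:2282  15:1211
  16:1550  17:1751  18:1302  19:1746  20:1644  21:366  22:2023  23:124
  24:1149  25:2122  26:690  27:957  28:121  29:437  30:1294  31:1376
  32:1729  33:1431  34:260  35:560  36:677  37:929  38:1119  39:1881
  40:1582  41:938  42:962  43:2072  44:1817  45:915  46:1618  47:310
Giant step factor: 1766^(-48) ≡ 2018 (mod 2293).
Scan 1214·2018^i mod 2293 for i = 0, 1, …:
  i=0: 1214   i=1: 928   i=2: 1616   i=3: 442
  i=4: 2272   i=5: 1189   i=6: 924   i=7: 423
  i=8: 618   i=9: 2025     …   i=25: 62
  i=26: 1294
Match at i=26, j=30: x = 26·48 + 30 = 1278.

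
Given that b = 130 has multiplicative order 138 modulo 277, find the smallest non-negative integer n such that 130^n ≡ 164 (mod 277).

72

Baby-step giant-step with m = ceil(sqrt(138)) = 12.
Baby table (130^j mod 277 for j=0..11):
  0:1  1:130  2:3  3:113  4:9  5:62  6:27  7:186
  8:81  9:4  10:243  11:12
Giant step factor: 130^(-12) ≡ 19 (mod 277).
Scan 164·19^i mod 277 for i = 0, 1, …:
  i=0: 164   i=1: 69   i=2: 203   i=3: 256
  i=4: 155   i=5: 175   i=6: 1
Match at i=6, j=0: n = 6·12 + 0 = 72.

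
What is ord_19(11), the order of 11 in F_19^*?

3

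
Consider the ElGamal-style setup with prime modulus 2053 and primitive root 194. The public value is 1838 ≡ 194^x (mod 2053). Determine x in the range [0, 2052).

Baby-step giant-step with m = ceil(sqrt(2052)) = 46.
Baby table (194^j mod 2053 for j=0..45):
  0:1  1:194  2:682  3:916  4:1146  5:600  6:1432  7:653
  8:1449  9:1898  10:725  11:1046  12:1730  13:981  14:1438  15:1817
  16:1435  17:1235  18:1442  19:540  20:57  21:793  22:1920  23:887
  24:1679  25:1352  26:1557  27:267  28:473  29:1430  30:265  31:85
  32:66  33:486  34:1899  35:919  36:1728  37:593  38:74  39:2038
  40:1196  41:35  42:631  43:1287  44:1265  45:1103
Giant step factor: 194^(-46) ≡ 712 (mod 2053).
Scan 1838·712^i mod 2053 for i = 0, 1, …:
  i=0: 1838   i=1: 895   i=2: 810   i=3: 1880
  i=4: 4   i=5: 795   i=6: 1465   i=7: 156
  i=8: 210   i=9: 1704     …   i=41: 1709
  i=42: 1432
Match at i=42, j=6: x = 42·46 + 6 = 1938.

1938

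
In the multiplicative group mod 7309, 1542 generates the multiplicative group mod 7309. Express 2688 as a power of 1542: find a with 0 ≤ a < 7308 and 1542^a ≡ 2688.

5927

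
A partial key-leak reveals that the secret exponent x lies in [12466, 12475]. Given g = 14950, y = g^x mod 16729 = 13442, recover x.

12472

Compute 14950^12466 mod 16729 = 11929, then multiply by 14950 repeatedly:
  14950^12466=11929  14950^12467=7410  14950^12468=62  14950^12469=6805  14950^12470=5701
  14950^12471=12424  14950^12472=13442
Found 13442 at exponent 12472.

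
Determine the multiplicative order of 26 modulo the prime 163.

The order of 26 must divide p − 1 = 162 = 2 · 3^4.
Divisors: 1, 2, 3, 6, 9, 18, 27, 54, 81, 162.
Check each in increasing order: 26^1 ≡ 26;  26^2 ≡ 24;  26^3 ≡ 135;  26^6 ≡ 132;  26^9 ≡ 53;  26^18 ≡ 38;  26^27 ≡ 58;  26^54 ≡ 104;  26^81 ≡ 1.
Smallest exponent giving 1 is 81.

81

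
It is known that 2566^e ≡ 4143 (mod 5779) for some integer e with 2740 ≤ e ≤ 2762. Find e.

Compute 2566^2740 mod 5779 = 1720, then multiply by 2566 repeatedly:
  2566^2740=1720  2566^2741=4143
Found 4143 at exponent 2741.

2741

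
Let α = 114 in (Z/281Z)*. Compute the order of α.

The order of 114 must divide p − 1 = 280 = 2^3 · 5 · 7.
Divisors: 1, 2, 4, 5, 7, 8, 10, 14, 20, 28, 35, 40, 56, 70, 140, 280.
Check each in increasing order: 114^1 ≡ 114;  114^2 ≡ 70;  114^4 ≡ 123;  114^5 ≡ 253;  114^7 ≡ 7;  114^8 ≡ 236;  114^10 ≡ 222;  114^14 ≡ 49;  114^20 ≡ 109;  114^28 ≡ 153;  114^35 ≡ 228;  114^40 ≡ 79;  114^56 ≡ 86;  114^70 ≡ 280;  114^140 ≡ 1.
Smallest exponent giving 1 is 140.

140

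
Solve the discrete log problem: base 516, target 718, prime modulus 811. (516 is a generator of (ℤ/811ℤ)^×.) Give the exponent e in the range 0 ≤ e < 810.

Baby-step giant-step with m = ceil(sqrt(810)) = 29.
Baby table (516^j mod 811 for j=0..28):
  0:1  1:516  2:248  3:641  4:679  5:12  6:515  7:543
  8:393  9:38  10:144  11:503  12:28  13:661  14:456  15:106
  16:359  17:336  18:633  19:606  20:461  21:253  22:788  23:297
  24:784  25:666  26:603  27:535  28:320
Giant step factor: 516^(-29) ≡ 408 (mod 811).
Scan 718·408^i mod 811 for i = 0, 1, …:
  i=0: 718   i=1: 173   i=2: 27   i=3: 473
  i=4: 777   i=5: 726   i=6: 193   i=7: 77
  i=8: 598   i=9: 684     …   i=15: 281
  i=16: 297
Match at i=16, j=23: e = 16·29 + 23 = 487.

487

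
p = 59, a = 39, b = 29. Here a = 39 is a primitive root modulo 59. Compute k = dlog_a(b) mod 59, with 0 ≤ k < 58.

18

Baby-step giant-step with m = ceil(sqrt(58)) = 8.
Baby table (39^j mod 59 for j=0..7):
  0:1  1:39  2:46  3:24  4:51  5:42  6:45  7:44
Giant step factor: 39^(-8) ≡ 12 (mod 59).
Scan 29·12^i mod 59 for i = 0, 1, …:
  i=0: 29   i=1: 53   i=2: 46
Match at i=2, j=2: k = 2·8 + 2 = 18.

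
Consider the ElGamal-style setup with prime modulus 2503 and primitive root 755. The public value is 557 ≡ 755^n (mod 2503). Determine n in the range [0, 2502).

267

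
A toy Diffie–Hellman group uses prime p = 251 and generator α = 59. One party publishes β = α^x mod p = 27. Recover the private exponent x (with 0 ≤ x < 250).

Baby-step giant-step with m = ceil(sqrt(250)) = 16.
Baby table (59^j mod 251 for j=0..15):
  0:1  1:59  2:218  3:61  4:85  5:246  6:207  7:165
  8:197  9:77  10:25  11:220  12:179  13:19  14:117  15:126
Giant step factor: 59^(-16) ≡ 217 (mod 251).
Scan 27·217^i mod 251 for i = 0, 1, …:
  i=0: 27   i=1: 86   i=2: 88   i=3: 20
  i=4: 73   i=5: 28   i=6: 52   i=7: 240
  i=8: 123   i=9: 85
Match at i=9, j=4: x = 9·16 + 4 = 148.

148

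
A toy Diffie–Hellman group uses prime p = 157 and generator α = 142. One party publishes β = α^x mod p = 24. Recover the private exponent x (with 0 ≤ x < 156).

Baby-step giant-step with m = ceil(sqrt(156)) = 13.
Baby table (142^j mod 157 for j=0..12):
  0:1  1:142  2:68  3:79  4:71  5:34  6:118  7:114
  8:17  9:59  10:57  11:87  12:108
Giant step factor: 142^(-13) ≡ 135 (mod 157).
Scan 24·135^i mod 157 for i = 0, 1, …:
  i=0: 24   i=1: 100   i=2: 155   i=3: 44
  i=4: 131   i=5: 101   i=6: 133   i=7: 57
Match at i=7, j=10: x = 7·13 + 10 = 101.

101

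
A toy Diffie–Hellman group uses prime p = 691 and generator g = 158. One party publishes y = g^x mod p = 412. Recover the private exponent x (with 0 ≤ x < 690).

242

Baby-step giant-step with m = ceil(sqrt(690)) = 27.
Baby table (158^j mod 691 for j=0..26):
  0:1  1:158  2:88  3:84  4:143  5:482  6:146  7:265
  8:410  9:517  10:148  11:581  12:586  13:685  14:434  15:163
  16:187  17:524  18:563  19:506  20:483  21:304  22:353  23:494
  24:660  25:630  26:36
Giant step factor: 158^(-27) ≡ 298 (mod 691).
Scan 412·298^i mod 691 for i = 0, 1, …:
  i=0: 412   i=1: 469   i=2: 180   i=3: 433
  i=4: 508   i=5: 55   i=6: 497   i=7: 232
  i=8: 36
Match at i=8, j=26: x = 8·27 + 26 = 242.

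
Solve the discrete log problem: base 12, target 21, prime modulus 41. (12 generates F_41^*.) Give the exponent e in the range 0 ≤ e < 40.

Successive powers of 12 modulo 41:
  12^0=1  12^1=12  12^2=21
So 12^2 ≡ 21 (mod 41), giving e = 2.

2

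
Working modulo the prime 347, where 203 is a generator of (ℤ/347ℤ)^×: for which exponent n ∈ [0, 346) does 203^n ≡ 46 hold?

34

Baby-step giant-step with m = ceil(sqrt(346)) = 19.
Baby table (203^j mod 347 for j=0..18):
  0:1  1:203  2:263  3:298  4:116  5:299  6:319  7:215
  8:270  9:331  10:222  11:303  12:90  13:226  14:74  15:101
  16:30  17:191  18:256
Giant step factor: 203^(-19) ≡ 55 (mod 347).
Scan 46·55^i mod 347 for i = 0, 1, …:
  i=0: 46   i=1: 101
Match at i=1, j=15: n = 1·19 + 15 = 34.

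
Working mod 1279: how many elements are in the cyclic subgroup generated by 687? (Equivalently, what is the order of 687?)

426

The order of 687 must divide p − 1 = 1278 = 2 · 3^2 · 71.
Divisors: 1, 2, 3, 6, 9, 18, 71, 142, 213, 426, 639, 1278.
Check each in increasing order: 687^1 ≡ 687;  687^2 ≡ 18;  687^3 ≡ 855;  687^6 ≡ 716;  687^9 ≡ 818;  687^18 ≡ 207;  687^71 ≡ 505;  687^142 ≡ 504;  687^213 ≡ 1278;  687^426 ≡ 1.
Smallest exponent giving 1 is 426.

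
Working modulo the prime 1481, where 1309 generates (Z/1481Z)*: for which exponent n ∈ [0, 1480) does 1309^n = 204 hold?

Baby-step giant-step with m = ceil(sqrt(1480)) = 39.
Baby table (1309^j mod 1481 for j=0..38):
  0:1  1:1309  2:1445  3:268  4:1296  5:719  6:736  7:774
  8:162  9:275  10:92  11:467  12:1131  13:960  14:752  15:984
  16:1067  17:120  18:94  19:123  20:1059  21:15  22:382  23:941
  24:1058  25:187  26:418  27:673  28:1243  29:949  30:1163  31:1380
  32:1081  33:674  34:1071  35:913  36:1431  37:1195  38:319
Giant step factor: 1309^(-39) ≡ 146 (mod 1481).
Scan 204·146^i mod 1481 for i = 0, 1, …:
  i=0: 204   i=1: 164   i=2: 248   i=3: 664
  i=4: 679   i=5: 1388   i=6: 1232   i=7: 671
  i=8: 220   i=9: 1019   i=10: 674
Match at i=10, j=33: n = 10·39 + 33 = 423.

423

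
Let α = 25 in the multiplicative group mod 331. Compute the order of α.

165

The order of 25 must divide p − 1 = 330 = 2 · 3 · 5 · 11.
Divisors: 1, 2, 3, 5, 6, 10, 11, 15, 22, 30, 33, 55, 66, 110, 165, 330.
Check each in increasing order: 25^1 ≡ 25;  25^2 ≡ 294;  25^3 ≡ 68;  25^5 ≡ 132;  25^6 ≡ 321;  25^10 ≡ 212;  25^11 ≡ 4;  25^15 ≡ 180;  25^22 ≡ 16;  25^30 ≡ 293;  25^33 ≡ 64;  25^55 ≡ 31;  25^66 ≡ 124;  25^110 ≡ 299;  25^165 ≡ 1.
Smallest exponent giving 1 is 165.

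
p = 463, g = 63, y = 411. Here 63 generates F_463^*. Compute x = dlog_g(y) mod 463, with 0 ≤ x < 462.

354

Baby-step giant-step with m = ceil(sqrt(462)) = 22.
Baby table (63^j mod 463 for j=0..21):
  0:1  1:63  2:265  3:27  4:312  5:210  6:266  7:90
  8:114  9:237  10:115  11:300  12:380  13:327  14:229  15:74
  16:32  17:164  18:146  19:401  20:261  21:238
Giant step factor: 63^(-22) ≡ 450 (mod 463).
Scan 411·450^i mod 463 for i = 0, 1, …:
  i=0: 411   i=1: 213   i=2: 9   i=3: 346
  i=4: 132   i=5: 136   i=6: 84   i=7: 297
  i=8: 306   i=9: 189     …   i=15: 407
  i=16: 265
Match at i=16, j=2: x = 16·22 + 2 = 354.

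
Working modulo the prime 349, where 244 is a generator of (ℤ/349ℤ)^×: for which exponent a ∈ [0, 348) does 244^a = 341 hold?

177

Baby-step giant-step with m = ceil(sqrt(348)) = 19.
Baby table (244^j mod 349 for j=0..18):
  0:1  1:244  2:206  3:8  4:207  5:252  6:64  7:260
  8:271  9:163  10:335  11:74  12:257  13:237  14:243  15:311
  16:151  17:199  18:45
Giant step factor: 244^(-19) ≡ 336 (mod 349).
Scan 341·336^i mod 349 for i = 0, 1, …:
  i=0: 341   i=1: 104   i=2: 44   i=3: 126
  i=4: 107   i=5: 5   i=6: 284   i=7: 147
  i=8: 183   i=9: 64
Match at i=9, j=6: a = 9·19 + 6 = 177.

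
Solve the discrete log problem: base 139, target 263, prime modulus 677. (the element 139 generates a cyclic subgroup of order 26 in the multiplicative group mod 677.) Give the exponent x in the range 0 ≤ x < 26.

12

Successive powers of 139 modulo 677:
  139^0=1  139^1=139  139^2=365  139^3=637  139^4=533  139^5=294
  139^6=246  139^7=344  139^8=426  139^9=315  139^10=457  139^11=562
  139^12=263
So 139^12 ≡ 263 (mod 677), giving x = 12.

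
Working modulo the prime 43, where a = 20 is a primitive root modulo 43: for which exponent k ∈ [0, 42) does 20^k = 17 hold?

26

Successive powers of 20 modulo 43:
  20^0=1  20^1=20  20^2=13  20^3=2  20^4=40  20^5=26
  20^6=4  20^7=37  20^8=9  20^9=8  20^10=31  20^11=18
  20^12=16  20^13=19  20^14=36  20^15=32  20^16=38  20^17=29
  20^18=21  20^19=33  20^20=15  20^21=42  20^22=23  20^23=30
  20^24=41  20^25=3  20^26=17
So 20^26 ≡ 17 (mod 43), giving k = 26.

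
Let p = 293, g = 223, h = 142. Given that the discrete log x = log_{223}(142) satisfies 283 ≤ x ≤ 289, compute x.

283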